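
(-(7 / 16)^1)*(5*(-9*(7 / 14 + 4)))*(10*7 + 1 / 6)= 397845 / 64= 6216.33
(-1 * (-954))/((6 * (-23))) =-159/23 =-6.91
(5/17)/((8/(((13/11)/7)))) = 65/10472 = 0.01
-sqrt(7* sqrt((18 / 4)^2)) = -3* sqrt(14) / 2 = -5.61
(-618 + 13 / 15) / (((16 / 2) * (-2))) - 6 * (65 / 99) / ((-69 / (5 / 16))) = 38.59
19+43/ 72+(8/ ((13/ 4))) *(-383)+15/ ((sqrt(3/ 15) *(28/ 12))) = -864089/ 936+45 *sqrt(5)/ 7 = -908.80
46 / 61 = 0.75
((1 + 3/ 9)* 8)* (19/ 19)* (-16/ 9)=-512/ 27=-18.96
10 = 10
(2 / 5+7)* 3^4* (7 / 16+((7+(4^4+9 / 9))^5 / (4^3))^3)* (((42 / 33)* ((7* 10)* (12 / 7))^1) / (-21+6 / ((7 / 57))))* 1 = 18902610552480408922052477165407022979 / 715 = 26437217555916655835038430000000000.00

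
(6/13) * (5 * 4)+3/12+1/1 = 545/52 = 10.48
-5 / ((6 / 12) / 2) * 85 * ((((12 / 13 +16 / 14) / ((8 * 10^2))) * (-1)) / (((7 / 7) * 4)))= 799 / 728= 1.10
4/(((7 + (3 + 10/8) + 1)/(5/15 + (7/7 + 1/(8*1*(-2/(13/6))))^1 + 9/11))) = 2129/3234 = 0.66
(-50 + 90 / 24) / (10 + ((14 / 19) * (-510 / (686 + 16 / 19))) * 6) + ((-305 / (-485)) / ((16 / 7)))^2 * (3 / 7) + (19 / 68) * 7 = -97653184165 / 19941660416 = -4.90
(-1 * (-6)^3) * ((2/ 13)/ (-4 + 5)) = 432/ 13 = 33.23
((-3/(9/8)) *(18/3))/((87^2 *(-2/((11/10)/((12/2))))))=22/113535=0.00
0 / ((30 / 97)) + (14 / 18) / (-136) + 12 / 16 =911 / 1224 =0.74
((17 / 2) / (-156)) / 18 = -17 / 5616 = -0.00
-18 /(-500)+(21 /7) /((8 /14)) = 2643 /500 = 5.29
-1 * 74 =-74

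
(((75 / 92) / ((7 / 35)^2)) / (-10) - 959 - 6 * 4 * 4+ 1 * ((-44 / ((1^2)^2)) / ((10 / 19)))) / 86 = -1049387 / 79120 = -13.26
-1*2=-2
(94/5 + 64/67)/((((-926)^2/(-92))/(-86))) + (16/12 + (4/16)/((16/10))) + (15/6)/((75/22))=3316340845/1378821408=2.41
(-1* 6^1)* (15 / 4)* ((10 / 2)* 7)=-1575 / 2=-787.50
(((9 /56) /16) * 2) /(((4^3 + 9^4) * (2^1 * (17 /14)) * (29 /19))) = 171 /209032000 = 0.00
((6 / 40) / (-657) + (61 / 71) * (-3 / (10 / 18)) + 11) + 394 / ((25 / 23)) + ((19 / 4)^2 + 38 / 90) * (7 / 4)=30530543521 / 74635200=409.06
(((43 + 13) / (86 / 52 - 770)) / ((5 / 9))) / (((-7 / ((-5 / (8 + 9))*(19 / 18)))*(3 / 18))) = -3952 / 113203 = -0.03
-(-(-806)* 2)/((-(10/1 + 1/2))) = 3224/21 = 153.52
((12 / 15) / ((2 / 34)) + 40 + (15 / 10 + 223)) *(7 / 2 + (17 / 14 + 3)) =75087 / 35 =2145.34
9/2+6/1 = 21/2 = 10.50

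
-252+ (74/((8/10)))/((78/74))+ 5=-12421/78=-159.24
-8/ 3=-2.67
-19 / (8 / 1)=-19 / 8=-2.38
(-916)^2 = 839056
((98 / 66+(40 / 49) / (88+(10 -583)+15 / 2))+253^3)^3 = 4247024926115323283140.66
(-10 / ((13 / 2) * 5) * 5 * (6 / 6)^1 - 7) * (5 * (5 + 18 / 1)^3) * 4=-27010740 / 13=-2077749.23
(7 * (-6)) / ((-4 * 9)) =7 / 6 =1.17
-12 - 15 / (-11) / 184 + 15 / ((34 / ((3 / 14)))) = -11.90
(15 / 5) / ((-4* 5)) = -3 / 20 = -0.15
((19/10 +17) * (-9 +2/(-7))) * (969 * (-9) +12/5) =1530114.30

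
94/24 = 47/12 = 3.92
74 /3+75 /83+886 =226981 /249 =911.57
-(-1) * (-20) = -20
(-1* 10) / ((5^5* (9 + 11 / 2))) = -4 / 18125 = -0.00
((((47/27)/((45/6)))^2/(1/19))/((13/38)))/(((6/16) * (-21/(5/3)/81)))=-51036736/995085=-51.29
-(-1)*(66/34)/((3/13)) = 8.41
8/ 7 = 1.14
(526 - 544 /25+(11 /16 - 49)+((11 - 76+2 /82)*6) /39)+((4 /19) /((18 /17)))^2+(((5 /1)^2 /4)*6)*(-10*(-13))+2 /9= 33173281412663 /6234181200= 5321.19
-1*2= -2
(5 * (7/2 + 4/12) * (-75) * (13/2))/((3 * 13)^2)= -2875/468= -6.14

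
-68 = -68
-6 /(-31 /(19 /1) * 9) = 38 /93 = 0.41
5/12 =0.42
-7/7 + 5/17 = -12/17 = -0.71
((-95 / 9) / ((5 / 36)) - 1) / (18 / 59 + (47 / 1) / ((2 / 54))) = -4543 / 74889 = -0.06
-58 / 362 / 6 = -29 / 1086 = -0.03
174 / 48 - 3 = 5 / 8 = 0.62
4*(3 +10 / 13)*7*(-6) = -8232 / 13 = -633.23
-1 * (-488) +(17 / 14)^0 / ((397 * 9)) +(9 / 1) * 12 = 2129509 / 3573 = 596.00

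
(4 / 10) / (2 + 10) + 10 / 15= 7 / 10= 0.70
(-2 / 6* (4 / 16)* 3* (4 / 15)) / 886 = -1 / 13290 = -0.00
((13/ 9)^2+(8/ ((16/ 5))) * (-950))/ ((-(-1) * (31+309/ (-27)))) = -96103/ 792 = -121.34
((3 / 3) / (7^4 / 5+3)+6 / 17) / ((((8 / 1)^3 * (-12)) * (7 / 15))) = -10415 / 84115456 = -0.00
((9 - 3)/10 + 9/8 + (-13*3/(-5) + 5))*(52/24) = 7553/240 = 31.47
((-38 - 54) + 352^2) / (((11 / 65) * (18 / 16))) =64382240 / 99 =650325.66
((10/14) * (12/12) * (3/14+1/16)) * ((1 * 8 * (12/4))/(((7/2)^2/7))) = 2.71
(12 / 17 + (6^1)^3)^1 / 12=307 / 17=18.06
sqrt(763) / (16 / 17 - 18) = -17 *sqrt(763) / 290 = -1.62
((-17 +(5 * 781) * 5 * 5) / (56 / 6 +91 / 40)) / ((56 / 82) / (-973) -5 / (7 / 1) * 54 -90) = -8344019880 / 127587059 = -65.40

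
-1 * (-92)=92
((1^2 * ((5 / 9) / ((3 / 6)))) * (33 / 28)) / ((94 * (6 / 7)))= 0.02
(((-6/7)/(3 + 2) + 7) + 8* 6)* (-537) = -1030503/35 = -29442.94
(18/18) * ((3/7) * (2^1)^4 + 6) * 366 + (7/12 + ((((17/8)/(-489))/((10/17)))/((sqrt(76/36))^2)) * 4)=3060825679/650370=4706.28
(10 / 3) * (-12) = -40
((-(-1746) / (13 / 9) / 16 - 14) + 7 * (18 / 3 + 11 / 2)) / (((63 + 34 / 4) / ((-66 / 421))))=-44319 / 142298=-0.31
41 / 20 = 2.05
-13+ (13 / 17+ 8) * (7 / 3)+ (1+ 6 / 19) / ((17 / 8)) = 460 / 57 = 8.07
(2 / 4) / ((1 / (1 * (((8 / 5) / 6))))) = 2 / 15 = 0.13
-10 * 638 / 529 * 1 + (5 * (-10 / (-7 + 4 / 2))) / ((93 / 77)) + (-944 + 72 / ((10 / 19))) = -199489142 / 245985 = -810.98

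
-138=-138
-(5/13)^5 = -3125/371293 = -0.01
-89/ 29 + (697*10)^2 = 48580896.93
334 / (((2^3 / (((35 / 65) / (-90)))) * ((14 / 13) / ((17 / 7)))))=-0.56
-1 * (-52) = 52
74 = 74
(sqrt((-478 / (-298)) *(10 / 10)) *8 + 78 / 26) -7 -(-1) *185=8 *sqrt(35611) / 149 + 181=191.13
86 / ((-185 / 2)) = -172 / 185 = -0.93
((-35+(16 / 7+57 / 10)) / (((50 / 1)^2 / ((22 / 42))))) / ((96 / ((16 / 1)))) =-20801 / 22050000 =-0.00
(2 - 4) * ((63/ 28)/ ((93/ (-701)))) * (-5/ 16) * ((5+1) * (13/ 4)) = -206.70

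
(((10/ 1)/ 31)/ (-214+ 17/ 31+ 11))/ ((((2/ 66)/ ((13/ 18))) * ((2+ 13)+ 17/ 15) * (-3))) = 325/ 414216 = 0.00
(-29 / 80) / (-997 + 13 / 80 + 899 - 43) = 0.00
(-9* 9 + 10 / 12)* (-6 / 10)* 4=962 / 5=192.40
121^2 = 14641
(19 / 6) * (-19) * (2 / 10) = -361 / 30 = -12.03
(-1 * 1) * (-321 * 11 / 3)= 1177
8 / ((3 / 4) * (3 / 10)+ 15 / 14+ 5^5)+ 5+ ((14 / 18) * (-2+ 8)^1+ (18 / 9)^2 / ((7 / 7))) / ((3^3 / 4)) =6.29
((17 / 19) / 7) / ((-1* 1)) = -17 / 133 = -0.13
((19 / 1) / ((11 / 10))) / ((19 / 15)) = 150 / 11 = 13.64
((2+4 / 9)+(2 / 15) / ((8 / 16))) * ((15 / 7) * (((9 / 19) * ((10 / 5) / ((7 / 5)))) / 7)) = 3660 / 6517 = 0.56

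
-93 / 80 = -1.16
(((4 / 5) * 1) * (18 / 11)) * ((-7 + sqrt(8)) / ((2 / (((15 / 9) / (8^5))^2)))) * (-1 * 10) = 175 / 1476395008-25 * sqrt(2) / 738197504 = 0.00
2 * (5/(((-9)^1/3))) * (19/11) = -190/33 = -5.76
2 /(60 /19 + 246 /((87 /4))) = 551 /3986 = 0.14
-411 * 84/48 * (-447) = 1286019/4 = 321504.75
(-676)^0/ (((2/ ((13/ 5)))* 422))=13/ 4220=0.00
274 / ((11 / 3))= 822 / 11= 74.73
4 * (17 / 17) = 4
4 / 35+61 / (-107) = -1707 / 3745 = -0.46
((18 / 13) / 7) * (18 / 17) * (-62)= -20088 / 1547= -12.99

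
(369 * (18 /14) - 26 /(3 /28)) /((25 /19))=92473 /525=176.14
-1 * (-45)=45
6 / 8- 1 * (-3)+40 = 175 / 4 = 43.75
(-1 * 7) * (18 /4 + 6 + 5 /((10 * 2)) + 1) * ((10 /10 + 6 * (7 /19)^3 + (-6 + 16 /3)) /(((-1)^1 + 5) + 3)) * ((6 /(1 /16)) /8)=-612551 /6859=-89.31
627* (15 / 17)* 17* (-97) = -912285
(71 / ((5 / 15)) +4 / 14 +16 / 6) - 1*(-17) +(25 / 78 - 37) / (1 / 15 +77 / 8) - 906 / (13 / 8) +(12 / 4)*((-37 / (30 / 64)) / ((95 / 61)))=-72453301376 / 150812025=-480.42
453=453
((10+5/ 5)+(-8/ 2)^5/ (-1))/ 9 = 115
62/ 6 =31/ 3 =10.33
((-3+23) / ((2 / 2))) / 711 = 20 / 711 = 0.03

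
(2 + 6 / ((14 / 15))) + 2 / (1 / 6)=143 / 7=20.43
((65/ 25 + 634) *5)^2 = 10131489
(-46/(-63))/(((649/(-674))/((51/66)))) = -263534/449757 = -0.59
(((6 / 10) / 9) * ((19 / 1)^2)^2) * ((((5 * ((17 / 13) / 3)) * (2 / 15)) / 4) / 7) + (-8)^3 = -10364383 / 24570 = -421.83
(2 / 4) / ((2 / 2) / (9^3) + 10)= 729 / 14582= 0.05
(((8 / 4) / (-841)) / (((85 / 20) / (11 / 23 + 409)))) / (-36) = 1108 / 174087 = 0.01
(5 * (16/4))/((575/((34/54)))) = 0.02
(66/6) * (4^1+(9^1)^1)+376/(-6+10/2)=-233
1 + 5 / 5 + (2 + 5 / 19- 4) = 5 / 19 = 0.26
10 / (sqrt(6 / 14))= 10* sqrt(21) / 3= 15.28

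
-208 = -208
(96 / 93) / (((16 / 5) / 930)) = 300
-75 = -75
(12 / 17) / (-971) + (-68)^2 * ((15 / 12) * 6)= 572462748 / 16507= 34680.00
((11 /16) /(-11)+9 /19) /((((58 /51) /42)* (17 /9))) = 70875 /8816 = 8.04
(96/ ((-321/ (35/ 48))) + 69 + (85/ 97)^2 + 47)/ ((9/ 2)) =704028238/ 27182601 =25.90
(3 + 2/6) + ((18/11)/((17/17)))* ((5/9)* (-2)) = 50/33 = 1.52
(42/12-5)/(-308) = 3/616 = 0.00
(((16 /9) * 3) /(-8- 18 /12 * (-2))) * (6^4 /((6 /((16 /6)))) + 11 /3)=-27824 /45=-618.31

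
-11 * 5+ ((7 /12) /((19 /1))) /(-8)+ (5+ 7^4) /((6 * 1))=631097 /1824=346.00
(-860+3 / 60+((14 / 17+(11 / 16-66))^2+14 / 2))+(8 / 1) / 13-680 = 12630698393 / 4808960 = 2626.49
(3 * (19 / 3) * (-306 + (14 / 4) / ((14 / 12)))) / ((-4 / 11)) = 63327 / 4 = 15831.75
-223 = -223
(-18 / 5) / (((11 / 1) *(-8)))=9 / 220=0.04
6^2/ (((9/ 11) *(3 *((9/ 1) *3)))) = 44/ 81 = 0.54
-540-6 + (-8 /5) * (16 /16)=-2738 /5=-547.60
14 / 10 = 7 / 5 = 1.40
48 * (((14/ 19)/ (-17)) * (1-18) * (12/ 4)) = 2016/ 19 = 106.11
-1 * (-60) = 60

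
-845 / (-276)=845 / 276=3.06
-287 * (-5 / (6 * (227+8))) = 287 / 282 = 1.02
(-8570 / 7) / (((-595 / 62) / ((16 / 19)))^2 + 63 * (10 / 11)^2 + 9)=-6.41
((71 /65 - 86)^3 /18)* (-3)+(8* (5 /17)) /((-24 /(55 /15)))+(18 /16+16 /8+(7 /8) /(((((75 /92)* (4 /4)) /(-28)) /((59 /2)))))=33996379484021 /336141000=101137.26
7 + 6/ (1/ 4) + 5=36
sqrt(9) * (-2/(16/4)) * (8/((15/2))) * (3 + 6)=-72/5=-14.40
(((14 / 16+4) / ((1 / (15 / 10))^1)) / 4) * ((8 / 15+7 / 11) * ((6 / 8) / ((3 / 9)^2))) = 203229 / 14080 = 14.43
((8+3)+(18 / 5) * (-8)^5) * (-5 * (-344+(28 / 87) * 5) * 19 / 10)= -166896370234 / 435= -383669816.63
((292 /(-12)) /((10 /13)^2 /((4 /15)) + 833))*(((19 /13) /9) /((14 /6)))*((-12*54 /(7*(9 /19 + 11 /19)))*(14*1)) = 3083301 /1235080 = 2.50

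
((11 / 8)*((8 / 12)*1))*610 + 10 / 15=3359 / 6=559.83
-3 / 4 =-0.75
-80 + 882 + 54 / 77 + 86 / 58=1795743 / 2233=804.18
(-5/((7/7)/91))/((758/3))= -1365/758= -1.80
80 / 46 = 40 / 23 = 1.74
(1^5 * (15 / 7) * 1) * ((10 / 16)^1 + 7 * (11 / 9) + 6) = 5465 / 168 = 32.53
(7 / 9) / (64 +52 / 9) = 7 / 628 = 0.01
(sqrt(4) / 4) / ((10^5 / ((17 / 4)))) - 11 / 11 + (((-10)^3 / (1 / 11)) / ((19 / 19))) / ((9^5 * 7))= -339467373169 / 330674400000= -1.03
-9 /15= -0.60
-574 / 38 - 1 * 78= -1769 / 19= -93.11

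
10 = 10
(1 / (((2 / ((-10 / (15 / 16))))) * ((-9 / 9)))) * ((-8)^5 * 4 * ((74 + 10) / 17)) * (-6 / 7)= 50331648 / 17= 2960685.18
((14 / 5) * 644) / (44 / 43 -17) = -387688 / 3435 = -112.86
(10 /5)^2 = 4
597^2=356409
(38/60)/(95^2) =1/14250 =0.00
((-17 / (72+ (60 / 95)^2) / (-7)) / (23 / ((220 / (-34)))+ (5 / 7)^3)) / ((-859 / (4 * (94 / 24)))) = 70667555 / 368488435788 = 0.00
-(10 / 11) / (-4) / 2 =5 / 44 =0.11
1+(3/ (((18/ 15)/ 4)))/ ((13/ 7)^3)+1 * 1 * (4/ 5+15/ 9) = 165694/ 32955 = 5.03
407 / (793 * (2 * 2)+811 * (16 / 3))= 1221 / 22492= 0.05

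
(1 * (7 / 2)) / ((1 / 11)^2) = 847 / 2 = 423.50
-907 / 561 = -1.62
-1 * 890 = -890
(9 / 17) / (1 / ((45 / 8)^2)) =18225 / 1088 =16.75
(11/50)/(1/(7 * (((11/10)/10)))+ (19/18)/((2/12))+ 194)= 2541/2328850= 0.00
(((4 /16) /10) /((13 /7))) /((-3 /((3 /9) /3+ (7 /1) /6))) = -0.01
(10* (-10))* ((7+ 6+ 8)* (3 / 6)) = -1050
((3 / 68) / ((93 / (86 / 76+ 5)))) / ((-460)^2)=233 / 16950006400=0.00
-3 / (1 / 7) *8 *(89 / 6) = -2492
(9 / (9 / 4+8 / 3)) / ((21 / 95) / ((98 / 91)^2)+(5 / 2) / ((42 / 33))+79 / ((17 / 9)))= 305235 / 7333346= 0.04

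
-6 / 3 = -2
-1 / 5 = -0.20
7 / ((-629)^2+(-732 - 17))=7 / 394892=0.00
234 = 234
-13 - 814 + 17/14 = -825.79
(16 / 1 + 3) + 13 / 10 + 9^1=293 / 10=29.30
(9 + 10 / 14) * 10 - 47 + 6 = 393 / 7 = 56.14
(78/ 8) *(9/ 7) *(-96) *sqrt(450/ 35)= -25272 *sqrt(70)/ 49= -4315.12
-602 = -602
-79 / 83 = -0.95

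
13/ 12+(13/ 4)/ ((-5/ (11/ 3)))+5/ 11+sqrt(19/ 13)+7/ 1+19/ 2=16.86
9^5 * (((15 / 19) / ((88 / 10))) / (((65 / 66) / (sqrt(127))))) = 60617.77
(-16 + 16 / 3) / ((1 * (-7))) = 32 / 21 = 1.52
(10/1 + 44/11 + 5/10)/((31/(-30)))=-435/31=-14.03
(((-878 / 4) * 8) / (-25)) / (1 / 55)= 19316 / 5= 3863.20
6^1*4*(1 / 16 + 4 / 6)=35 / 2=17.50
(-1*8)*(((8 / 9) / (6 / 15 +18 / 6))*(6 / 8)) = -80 / 51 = -1.57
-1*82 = -82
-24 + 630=606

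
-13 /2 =-6.50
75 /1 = 75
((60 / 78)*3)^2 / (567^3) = 100 / 3422893383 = 0.00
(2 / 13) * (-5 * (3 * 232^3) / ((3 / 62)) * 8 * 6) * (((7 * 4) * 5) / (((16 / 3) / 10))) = -97549756416000 / 13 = -7503827416615.38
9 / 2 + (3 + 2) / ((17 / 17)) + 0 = 19 / 2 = 9.50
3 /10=0.30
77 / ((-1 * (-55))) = 7 / 5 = 1.40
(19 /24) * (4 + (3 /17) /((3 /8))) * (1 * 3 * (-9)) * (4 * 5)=-32490 /17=-1911.18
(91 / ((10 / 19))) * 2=1729 / 5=345.80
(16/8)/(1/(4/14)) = 4/7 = 0.57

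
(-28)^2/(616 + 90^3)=49/45601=0.00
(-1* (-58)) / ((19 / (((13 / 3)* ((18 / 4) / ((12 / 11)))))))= 4147 / 76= 54.57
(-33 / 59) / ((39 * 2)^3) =-11 / 9332856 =-0.00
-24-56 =-80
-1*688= -688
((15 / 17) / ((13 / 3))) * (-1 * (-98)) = 4410 / 221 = 19.95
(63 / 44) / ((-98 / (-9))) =0.13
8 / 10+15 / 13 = 127 / 65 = 1.95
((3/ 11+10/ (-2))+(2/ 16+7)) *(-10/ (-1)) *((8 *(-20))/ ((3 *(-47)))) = 42200/ 1551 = 27.21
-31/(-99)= 31/99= 0.31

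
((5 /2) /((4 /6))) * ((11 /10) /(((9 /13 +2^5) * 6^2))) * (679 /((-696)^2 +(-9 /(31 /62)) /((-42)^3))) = 33304271 /6779111273800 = 0.00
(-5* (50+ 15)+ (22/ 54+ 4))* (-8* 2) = 138496/ 27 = 5129.48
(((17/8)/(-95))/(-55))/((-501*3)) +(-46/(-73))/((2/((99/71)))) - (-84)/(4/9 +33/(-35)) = -8593552939784827/51122975567400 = -168.10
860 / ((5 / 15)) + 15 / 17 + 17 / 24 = 1053289 / 408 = 2581.59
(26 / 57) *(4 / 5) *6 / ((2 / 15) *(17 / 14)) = 4368 / 323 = 13.52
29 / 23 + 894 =20591 / 23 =895.26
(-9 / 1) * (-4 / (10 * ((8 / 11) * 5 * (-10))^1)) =-99 / 1000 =-0.10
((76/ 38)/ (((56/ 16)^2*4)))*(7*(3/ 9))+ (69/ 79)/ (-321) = 16423/ 177513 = 0.09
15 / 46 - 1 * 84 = -3849 / 46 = -83.67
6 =6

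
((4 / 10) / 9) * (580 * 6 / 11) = 464 / 33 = 14.06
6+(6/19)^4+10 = 2086432/130321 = 16.01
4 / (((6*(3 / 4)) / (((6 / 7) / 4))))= 4 / 21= 0.19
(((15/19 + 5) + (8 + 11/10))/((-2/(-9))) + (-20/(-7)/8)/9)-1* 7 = 1437413/23940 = 60.04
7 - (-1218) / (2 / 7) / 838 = 10129 / 838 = 12.09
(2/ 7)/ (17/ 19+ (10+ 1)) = 19/ 791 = 0.02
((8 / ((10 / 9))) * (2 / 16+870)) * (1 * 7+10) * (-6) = -3195099 / 5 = -639019.80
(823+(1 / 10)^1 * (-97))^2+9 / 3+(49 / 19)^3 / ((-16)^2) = 29036504608489 / 43897600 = 661459.96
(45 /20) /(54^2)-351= -454895 /1296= -351.00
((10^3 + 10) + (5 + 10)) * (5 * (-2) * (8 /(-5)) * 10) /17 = 164000 /17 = 9647.06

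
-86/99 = -0.87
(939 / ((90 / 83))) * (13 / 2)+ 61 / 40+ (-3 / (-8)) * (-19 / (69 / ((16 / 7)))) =108772997 / 19320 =5630.07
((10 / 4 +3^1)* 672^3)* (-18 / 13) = -30042980352 / 13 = -2310998488.62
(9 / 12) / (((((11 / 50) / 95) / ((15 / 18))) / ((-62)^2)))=1037443.18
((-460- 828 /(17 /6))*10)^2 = 16353294400 /289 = 56585793.77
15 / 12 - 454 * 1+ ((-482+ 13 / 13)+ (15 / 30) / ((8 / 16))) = -3731 / 4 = -932.75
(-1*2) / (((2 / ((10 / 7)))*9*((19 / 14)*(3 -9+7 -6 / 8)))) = -80 / 171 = -0.47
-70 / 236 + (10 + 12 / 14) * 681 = 6106963 / 826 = 7393.42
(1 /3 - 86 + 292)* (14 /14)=619 /3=206.33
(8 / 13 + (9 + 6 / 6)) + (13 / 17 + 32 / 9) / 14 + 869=24502363 / 27846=879.92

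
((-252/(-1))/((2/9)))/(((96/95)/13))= 233415/16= 14588.44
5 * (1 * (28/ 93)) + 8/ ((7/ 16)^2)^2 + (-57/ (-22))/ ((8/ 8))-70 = 748944809/ 4912446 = 152.46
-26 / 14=-13 / 7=-1.86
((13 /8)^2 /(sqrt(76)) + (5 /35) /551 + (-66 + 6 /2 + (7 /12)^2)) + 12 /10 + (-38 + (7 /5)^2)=-1353799543 /13885200 + 169 * sqrt(19) /2432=-97.20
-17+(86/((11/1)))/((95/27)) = -15443/1045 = -14.78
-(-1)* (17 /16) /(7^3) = 17 /5488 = 0.00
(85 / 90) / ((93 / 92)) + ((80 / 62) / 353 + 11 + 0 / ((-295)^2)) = 3527197 / 295461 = 11.94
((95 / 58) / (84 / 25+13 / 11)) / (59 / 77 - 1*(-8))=80465 / 1955934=0.04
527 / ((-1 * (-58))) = 527 / 58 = 9.09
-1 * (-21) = 21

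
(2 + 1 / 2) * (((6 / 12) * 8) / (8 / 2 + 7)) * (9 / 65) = 18 / 143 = 0.13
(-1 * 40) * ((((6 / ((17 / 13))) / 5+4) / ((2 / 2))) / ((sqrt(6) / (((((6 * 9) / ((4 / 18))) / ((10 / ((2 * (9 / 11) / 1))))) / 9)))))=-12312 * sqrt(6) / 85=-354.80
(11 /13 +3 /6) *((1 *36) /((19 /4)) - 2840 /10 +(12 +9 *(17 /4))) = -601615 /1976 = -304.46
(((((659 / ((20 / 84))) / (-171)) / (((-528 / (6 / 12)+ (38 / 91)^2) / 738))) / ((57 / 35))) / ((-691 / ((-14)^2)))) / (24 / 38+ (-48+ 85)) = -82647716606 / 1578371859185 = -0.05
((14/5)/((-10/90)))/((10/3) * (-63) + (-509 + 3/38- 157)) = 228/7925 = 0.03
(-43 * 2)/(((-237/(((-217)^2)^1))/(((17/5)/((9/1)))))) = 68844118/10665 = 6455.14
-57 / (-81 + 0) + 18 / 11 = 695 / 297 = 2.34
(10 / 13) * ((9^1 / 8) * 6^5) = 6729.23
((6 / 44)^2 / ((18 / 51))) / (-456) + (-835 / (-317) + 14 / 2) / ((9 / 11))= 1647612761 / 139926336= 11.77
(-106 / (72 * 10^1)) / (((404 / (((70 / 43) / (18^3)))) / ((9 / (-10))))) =371 / 4052540160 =0.00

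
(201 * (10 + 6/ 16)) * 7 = 116781/ 8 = 14597.62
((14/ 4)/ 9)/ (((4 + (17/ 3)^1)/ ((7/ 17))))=49/ 2958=0.02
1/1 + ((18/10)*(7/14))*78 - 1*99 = -139/5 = -27.80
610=610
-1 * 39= -39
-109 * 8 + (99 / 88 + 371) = -3999 / 8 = -499.88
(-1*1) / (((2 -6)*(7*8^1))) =0.00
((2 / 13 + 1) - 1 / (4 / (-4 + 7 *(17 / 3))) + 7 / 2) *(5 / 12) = -3325 / 1872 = -1.78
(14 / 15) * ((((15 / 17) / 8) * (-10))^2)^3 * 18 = 747509765625 / 24716870656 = 30.24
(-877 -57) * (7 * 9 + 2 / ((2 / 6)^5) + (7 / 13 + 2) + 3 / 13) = -6699582 / 13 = -515352.46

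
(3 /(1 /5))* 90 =1350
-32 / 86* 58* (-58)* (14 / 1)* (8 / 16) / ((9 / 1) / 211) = 79498048 / 387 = 205421.31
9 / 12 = 3 / 4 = 0.75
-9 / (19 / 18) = -162 / 19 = -8.53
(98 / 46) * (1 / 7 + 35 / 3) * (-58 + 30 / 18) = -1417.31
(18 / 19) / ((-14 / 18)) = -162 / 133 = -1.22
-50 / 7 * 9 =-450 / 7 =-64.29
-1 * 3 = -3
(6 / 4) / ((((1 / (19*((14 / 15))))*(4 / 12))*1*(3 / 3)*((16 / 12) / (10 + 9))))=22743 / 20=1137.15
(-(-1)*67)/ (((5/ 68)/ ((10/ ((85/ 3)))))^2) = 38592/ 25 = 1543.68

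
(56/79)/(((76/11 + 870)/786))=34584/54431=0.64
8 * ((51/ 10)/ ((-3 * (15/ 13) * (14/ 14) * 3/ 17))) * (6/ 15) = -30056/ 1125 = -26.72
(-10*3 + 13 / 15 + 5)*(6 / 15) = -724 / 75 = -9.65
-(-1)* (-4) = -4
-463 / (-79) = 5.86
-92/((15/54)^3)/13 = -536544/1625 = -330.18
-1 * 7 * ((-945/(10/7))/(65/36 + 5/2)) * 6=1000188/155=6452.83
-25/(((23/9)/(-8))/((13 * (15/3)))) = 117000/23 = 5086.96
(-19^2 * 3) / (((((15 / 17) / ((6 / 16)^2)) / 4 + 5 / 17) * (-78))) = 969 / 130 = 7.45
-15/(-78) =5/26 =0.19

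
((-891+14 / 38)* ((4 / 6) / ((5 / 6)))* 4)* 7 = -1895264 / 95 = -19950.15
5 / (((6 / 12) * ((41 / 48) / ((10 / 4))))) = 1200 / 41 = 29.27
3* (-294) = -882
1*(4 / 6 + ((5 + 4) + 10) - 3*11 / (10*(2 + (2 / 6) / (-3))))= 9139 / 510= 17.92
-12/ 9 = -4/ 3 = -1.33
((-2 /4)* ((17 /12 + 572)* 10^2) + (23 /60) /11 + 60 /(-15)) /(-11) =18925367 /7260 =2606.80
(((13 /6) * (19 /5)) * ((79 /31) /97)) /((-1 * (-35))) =19513 /3157350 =0.01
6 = 6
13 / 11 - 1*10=-97 / 11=-8.82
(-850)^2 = 722500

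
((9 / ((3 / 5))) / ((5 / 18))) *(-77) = -4158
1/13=0.08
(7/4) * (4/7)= 1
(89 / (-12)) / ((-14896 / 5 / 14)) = 445 / 12768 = 0.03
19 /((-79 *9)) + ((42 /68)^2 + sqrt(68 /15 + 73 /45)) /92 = -1707137 /75616272 + sqrt(1385) /1380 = 0.00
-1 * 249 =-249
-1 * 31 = -31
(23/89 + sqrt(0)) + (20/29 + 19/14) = 83297/36134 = 2.31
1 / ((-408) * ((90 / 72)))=-1 / 510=-0.00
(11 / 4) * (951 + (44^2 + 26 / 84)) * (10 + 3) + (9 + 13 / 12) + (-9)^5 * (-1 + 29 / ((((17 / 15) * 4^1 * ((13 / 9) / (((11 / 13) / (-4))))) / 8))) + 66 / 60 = 1459674164407 / 2413320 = 604840.70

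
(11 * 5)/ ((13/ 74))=4070/ 13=313.08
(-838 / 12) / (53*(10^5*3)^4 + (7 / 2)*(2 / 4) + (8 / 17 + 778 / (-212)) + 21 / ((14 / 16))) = -755038 / 4641591600000000000000243819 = -0.00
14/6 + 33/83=680/249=2.73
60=60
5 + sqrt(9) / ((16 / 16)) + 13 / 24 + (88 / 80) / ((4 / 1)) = 529 / 60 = 8.82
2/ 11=0.18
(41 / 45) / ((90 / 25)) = 41 / 162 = 0.25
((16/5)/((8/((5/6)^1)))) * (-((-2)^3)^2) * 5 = -320/3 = -106.67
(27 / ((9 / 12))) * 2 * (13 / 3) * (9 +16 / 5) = 19032 / 5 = 3806.40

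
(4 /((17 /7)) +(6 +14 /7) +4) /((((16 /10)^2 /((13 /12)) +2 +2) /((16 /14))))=150800 /61523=2.45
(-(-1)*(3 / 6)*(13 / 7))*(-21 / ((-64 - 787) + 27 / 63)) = 21 / 916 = 0.02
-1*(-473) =473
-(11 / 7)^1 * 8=-88 / 7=-12.57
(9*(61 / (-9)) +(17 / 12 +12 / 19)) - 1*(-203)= 32843 / 228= 144.05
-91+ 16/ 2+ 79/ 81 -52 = -10856/ 81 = -134.02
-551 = -551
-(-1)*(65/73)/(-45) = -0.02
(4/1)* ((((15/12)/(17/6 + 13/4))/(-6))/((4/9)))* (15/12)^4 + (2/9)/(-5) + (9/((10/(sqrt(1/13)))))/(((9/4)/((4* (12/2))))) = -1340377/1681920 + 48* sqrt(13)/65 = 1.87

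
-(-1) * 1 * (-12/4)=-3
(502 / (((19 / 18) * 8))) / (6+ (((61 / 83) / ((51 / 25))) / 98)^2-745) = -0.08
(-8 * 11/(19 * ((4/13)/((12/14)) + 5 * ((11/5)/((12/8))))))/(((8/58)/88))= -182468/475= -384.14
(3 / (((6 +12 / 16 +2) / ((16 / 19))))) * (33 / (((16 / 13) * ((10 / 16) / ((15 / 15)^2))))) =41184 / 3325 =12.39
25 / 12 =2.08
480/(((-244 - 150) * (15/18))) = -288/197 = -1.46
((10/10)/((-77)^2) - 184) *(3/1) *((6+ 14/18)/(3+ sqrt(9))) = -623.55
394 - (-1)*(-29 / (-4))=1605 / 4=401.25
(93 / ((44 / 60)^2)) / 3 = 6975 / 121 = 57.64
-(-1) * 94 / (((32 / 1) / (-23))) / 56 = -1081 / 896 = -1.21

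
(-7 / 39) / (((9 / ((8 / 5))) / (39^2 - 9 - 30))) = -2128 / 45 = -47.29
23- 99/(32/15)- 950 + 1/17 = -529501/544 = -973.35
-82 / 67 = -1.22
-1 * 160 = -160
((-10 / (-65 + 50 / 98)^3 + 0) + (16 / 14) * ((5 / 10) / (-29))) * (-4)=12597915653 / 160139067200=0.08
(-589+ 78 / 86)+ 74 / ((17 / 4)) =-570.68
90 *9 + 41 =851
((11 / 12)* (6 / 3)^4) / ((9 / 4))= 176 / 27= 6.52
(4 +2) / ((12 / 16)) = 8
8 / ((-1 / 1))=-8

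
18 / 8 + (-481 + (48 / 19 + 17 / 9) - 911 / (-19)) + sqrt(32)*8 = -291649 / 684 + 32*sqrt(2) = -381.13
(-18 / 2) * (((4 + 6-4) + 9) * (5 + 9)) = -1890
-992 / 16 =-62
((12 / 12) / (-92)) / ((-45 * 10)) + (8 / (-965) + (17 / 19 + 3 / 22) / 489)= -0.01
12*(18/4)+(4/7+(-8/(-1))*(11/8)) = 459/7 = 65.57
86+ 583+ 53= 722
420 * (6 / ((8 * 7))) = 45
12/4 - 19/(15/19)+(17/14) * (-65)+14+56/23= -403597/4830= -83.56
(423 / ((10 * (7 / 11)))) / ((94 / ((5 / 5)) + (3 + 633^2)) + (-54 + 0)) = 4653 / 28051240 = 0.00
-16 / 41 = -0.39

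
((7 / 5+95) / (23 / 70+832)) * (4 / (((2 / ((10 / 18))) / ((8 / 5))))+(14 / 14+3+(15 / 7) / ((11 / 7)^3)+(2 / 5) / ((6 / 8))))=2773961092 / 3489662385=0.79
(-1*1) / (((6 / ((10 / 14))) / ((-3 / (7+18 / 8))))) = 10 / 259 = 0.04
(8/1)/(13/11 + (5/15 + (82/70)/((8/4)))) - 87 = -83.19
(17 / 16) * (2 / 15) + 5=617 / 120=5.14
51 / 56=0.91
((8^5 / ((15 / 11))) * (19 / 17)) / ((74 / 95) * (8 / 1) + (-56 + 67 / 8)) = -648.82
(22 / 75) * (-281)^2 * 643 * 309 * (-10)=-230098355036 / 5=-46019671007.20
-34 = -34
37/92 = 0.40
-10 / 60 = -1 / 6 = -0.17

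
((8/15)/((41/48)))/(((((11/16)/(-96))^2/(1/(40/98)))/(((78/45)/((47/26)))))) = 833592754176/29145875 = 28600.71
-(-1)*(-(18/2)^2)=-81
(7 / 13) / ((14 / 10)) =5 / 13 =0.38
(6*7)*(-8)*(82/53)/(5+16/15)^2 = -885600/62699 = -14.12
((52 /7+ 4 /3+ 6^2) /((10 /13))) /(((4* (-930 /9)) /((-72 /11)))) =10998 /11935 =0.92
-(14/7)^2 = -4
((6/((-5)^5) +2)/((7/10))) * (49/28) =3122/625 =5.00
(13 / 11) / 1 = 13 / 11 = 1.18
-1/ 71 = -0.01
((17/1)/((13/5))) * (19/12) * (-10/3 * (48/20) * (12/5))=-2584/13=-198.77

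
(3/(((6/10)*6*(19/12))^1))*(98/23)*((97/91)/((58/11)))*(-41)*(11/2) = -16842595/164749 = -102.23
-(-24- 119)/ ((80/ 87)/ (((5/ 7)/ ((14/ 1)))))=7.93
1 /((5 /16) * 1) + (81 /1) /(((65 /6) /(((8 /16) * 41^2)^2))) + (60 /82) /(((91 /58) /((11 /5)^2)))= 197071601509 /37310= 5282004.86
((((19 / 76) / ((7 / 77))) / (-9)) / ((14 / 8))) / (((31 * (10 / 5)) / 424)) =-2332 / 1953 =-1.19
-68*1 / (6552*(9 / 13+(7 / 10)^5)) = -850000 / 70464933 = -0.01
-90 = -90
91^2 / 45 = 8281 / 45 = 184.02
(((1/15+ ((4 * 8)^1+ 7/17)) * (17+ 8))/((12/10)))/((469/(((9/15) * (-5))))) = -103525/23919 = -4.33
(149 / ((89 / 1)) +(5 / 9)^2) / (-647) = -14294 / 4664223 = -0.00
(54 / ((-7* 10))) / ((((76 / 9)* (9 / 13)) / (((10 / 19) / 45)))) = -39 / 25270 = -0.00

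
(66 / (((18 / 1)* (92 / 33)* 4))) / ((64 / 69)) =363 / 1024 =0.35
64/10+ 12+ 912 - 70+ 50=4552/5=910.40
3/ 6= 1/ 2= 0.50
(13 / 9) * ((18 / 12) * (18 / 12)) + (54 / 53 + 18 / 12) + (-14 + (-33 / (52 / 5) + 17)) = 7711 / 1378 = 5.60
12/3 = 4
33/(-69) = -11/23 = -0.48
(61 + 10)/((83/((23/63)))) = 1633/5229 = 0.31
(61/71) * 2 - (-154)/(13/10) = 110926/923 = 120.18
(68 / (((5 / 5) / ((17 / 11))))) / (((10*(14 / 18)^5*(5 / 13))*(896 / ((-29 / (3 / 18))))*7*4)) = -19300697091 / 28988713600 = -0.67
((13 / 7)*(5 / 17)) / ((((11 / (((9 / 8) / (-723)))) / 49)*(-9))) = 0.00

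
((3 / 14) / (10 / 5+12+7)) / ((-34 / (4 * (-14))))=2 / 119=0.02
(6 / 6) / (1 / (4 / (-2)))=-2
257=257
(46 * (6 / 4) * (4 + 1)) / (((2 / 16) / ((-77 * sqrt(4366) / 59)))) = -212520 * sqrt(4366) / 59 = -238006.96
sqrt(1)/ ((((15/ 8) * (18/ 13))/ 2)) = 104/ 135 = 0.77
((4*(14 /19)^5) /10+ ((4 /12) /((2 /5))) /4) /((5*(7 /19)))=87718027 /547348200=0.16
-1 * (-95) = 95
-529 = -529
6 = 6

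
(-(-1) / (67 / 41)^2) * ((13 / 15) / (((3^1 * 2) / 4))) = 43706 / 202005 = 0.22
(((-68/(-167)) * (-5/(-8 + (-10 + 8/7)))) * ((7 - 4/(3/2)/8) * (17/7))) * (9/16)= 21675/19706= 1.10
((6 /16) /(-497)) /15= -1 /19880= -0.00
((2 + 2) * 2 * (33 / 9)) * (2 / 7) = 176 / 21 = 8.38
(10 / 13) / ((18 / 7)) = 35 / 117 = 0.30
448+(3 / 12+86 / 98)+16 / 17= 1499629 / 3332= 450.07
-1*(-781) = 781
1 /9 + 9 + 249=2323 /9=258.11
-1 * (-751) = 751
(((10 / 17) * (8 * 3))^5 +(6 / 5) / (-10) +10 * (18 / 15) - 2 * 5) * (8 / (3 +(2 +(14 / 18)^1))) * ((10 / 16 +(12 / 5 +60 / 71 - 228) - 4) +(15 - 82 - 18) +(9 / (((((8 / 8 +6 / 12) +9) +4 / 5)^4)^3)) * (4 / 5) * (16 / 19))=-1009333466444863355127274099939326061494301137 / 4151144800208751302226134270243466500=-243145810.38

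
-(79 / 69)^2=-1.31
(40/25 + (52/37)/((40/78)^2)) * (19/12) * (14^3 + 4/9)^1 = 120577249/3996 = 30174.49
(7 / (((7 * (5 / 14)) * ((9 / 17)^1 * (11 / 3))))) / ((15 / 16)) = 3808 / 2475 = 1.54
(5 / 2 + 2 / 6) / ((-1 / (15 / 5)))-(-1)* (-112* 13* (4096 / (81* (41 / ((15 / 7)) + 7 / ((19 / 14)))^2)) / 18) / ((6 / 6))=-17117119519 / 1109189214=-15.43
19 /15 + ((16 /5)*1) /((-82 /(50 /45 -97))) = 9241 /1845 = 5.01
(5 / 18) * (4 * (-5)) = -50 / 9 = -5.56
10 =10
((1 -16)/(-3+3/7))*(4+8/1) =70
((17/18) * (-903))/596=-5117/3576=-1.43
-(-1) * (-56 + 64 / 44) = -600 / 11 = -54.55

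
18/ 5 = 3.60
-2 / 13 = -0.15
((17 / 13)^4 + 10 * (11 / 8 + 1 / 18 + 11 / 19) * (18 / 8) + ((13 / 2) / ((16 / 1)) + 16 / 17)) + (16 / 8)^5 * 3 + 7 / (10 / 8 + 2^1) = 43584107225 / 295206496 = 147.64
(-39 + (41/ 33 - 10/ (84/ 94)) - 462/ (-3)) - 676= -43963/ 77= -570.95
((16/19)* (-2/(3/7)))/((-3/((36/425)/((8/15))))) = 336/1615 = 0.21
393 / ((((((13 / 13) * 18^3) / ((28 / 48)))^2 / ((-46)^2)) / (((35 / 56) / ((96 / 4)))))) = 16978255 / 78364164096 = 0.00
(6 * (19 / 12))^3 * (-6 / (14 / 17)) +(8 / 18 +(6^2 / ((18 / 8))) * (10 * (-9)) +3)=-3872305 / 504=-7683.14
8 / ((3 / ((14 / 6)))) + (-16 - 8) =-160 / 9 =-17.78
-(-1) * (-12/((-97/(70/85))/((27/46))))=2268/37927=0.06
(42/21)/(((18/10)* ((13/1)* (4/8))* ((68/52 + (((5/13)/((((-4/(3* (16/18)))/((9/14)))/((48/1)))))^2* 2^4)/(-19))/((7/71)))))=-1694420/5168646711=-0.00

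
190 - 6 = 184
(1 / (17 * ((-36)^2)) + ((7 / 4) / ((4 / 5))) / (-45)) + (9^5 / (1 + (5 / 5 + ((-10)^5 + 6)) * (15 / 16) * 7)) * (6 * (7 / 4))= -114898373927 / 115659726984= -0.99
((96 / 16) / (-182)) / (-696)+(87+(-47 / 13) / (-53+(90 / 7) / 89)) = 60529728449 / 695197048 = 87.07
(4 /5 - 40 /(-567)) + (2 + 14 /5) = 16076 /2835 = 5.67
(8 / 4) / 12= 1 / 6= 0.17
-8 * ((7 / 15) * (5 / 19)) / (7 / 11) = -88 / 57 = -1.54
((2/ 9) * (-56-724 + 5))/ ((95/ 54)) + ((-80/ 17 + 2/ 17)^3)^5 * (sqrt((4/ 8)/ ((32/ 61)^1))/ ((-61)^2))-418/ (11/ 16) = -3008354789667381091338645504 * sqrt(61)/ 10651076174668024565753-13412/ 19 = -2206680.36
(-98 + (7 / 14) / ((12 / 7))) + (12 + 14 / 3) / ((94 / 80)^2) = -4540105 / 53016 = -85.64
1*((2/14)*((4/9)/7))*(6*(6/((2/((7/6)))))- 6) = 20/147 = 0.14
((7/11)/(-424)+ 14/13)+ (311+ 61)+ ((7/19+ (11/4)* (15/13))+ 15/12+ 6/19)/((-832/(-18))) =44710968765/119808832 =373.19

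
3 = 3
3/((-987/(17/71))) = -17/23359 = -0.00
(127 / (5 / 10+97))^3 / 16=2048383 / 14829750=0.14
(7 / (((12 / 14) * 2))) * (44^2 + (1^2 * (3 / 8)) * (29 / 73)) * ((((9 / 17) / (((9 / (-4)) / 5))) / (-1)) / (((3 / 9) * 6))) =277024195 / 59568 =4650.55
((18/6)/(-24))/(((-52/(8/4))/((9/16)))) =9/3328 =0.00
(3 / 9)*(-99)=-33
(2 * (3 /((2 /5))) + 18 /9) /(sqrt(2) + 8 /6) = -102 + 153 * sqrt(2) /2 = 6.19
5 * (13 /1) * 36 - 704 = 1636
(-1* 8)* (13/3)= -104/3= -34.67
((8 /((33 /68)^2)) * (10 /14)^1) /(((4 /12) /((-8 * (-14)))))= 8152.51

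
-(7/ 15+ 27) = -27.47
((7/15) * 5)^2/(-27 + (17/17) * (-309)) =-7/432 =-0.02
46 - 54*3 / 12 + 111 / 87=1959 / 58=33.78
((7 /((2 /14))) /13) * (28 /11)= 1372 /143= 9.59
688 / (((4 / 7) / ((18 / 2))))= 10836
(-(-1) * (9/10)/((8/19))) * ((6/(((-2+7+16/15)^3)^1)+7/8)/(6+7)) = 929726487/6269710720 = 0.15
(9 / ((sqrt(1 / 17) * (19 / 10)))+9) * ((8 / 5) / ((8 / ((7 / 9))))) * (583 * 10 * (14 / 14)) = 8162+81620 * sqrt(17) / 19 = 25873.99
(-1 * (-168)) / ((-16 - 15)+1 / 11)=-462 / 85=-5.44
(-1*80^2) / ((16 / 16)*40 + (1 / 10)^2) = -640000 / 4001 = -159.96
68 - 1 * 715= -647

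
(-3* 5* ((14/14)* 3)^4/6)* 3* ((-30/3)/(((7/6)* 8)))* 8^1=36450/7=5207.14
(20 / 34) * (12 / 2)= 60 / 17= 3.53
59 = 59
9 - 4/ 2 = 7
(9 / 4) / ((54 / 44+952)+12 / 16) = 99 / 41975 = 0.00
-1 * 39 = -39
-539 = -539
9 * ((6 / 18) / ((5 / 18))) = 54 / 5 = 10.80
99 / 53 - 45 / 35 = 0.58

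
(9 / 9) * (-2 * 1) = -2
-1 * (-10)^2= -100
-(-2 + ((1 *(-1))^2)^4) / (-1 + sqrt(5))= 1 / 4 + sqrt(5) / 4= 0.81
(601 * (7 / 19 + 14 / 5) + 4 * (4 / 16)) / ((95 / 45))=1628964 / 1805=902.47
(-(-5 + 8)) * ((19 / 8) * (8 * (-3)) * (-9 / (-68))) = 1539 / 68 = 22.63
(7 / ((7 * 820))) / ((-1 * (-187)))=1 / 153340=0.00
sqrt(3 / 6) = sqrt(2) / 2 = 0.71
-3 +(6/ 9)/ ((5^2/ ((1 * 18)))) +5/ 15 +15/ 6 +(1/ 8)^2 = 1579/ 4800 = 0.33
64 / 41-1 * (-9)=433 / 41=10.56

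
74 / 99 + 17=1757 / 99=17.75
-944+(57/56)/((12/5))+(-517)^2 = 266345.42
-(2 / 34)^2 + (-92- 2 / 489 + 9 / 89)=-91.91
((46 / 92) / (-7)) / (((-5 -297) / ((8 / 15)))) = 2 / 15855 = 0.00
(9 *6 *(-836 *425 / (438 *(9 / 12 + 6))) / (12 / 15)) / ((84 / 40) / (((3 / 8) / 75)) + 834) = -4250 / 657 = -6.47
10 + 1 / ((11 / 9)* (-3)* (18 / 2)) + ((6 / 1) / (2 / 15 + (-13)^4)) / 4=2329751 / 233682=9.97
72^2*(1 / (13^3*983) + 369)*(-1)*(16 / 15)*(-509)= 2242959543595008 / 2159651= 1038575002.90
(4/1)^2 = 16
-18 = -18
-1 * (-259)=259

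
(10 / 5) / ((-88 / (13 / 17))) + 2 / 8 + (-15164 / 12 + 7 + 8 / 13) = -18317371 / 14586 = -1255.82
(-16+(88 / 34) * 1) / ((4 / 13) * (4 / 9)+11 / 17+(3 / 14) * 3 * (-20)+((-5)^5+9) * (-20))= -186732 / 867513263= -0.00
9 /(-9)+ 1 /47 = -46 /47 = -0.98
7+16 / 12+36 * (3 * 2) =673 / 3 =224.33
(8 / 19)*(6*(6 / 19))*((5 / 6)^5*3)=0.96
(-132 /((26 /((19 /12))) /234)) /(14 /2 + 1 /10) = -18810 /71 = -264.93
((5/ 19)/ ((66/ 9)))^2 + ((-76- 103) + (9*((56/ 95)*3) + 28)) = -118011143/ 873620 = -135.08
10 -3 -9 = -2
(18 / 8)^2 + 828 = 13329 / 16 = 833.06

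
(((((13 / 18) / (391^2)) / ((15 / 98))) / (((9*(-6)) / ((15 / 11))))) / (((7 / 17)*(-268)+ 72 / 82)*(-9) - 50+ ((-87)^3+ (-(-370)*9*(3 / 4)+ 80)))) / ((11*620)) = 3731 / 21383927823714142500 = 0.00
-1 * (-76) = 76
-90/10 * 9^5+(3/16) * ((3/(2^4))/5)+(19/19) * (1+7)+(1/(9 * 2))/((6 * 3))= -55098972391/103680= -531432.99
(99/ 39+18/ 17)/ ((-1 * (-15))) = 53/ 221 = 0.24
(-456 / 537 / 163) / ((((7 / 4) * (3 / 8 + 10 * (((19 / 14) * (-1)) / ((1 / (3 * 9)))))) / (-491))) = -0.00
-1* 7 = -7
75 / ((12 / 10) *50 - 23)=75 / 37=2.03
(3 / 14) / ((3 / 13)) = 13 / 14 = 0.93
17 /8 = 2.12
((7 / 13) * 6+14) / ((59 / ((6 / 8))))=168 / 767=0.22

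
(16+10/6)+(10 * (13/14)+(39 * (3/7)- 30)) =41/3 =13.67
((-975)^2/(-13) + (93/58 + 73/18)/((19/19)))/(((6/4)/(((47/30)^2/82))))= -10539220733/7223175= -1459.08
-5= -5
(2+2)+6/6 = 5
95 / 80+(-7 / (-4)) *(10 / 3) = 337 / 48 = 7.02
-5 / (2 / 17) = -85 / 2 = -42.50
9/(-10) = -9/10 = -0.90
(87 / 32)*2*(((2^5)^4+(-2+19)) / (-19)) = -91227591 / 304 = -300090.76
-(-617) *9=5553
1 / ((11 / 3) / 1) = 3 / 11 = 0.27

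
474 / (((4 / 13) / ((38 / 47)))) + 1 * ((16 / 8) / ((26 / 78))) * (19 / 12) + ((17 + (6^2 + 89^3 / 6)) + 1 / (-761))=118802.84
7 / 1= 7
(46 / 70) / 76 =23 / 2660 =0.01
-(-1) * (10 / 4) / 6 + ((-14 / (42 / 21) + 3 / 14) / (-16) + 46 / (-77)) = 257 / 1056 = 0.24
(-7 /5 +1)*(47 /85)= -94 /425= -0.22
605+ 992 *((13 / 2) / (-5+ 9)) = 2217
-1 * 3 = -3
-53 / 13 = -4.08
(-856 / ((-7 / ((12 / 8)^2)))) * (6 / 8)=2889 / 14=206.36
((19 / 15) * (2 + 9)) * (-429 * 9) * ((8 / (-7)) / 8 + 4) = -7262541 / 35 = -207501.17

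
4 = 4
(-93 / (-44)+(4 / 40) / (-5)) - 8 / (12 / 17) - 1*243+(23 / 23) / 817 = -680060147 / 2696100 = -252.24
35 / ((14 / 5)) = 12.50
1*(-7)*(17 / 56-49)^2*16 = -265590.32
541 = 541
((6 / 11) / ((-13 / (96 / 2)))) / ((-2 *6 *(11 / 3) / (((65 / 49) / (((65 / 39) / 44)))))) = 864 / 539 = 1.60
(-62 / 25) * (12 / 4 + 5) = -496 / 25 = -19.84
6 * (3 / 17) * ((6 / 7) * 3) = 324 / 119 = 2.72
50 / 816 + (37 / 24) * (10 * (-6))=-37715 / 408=-92.44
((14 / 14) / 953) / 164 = 1 / 156292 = 0.00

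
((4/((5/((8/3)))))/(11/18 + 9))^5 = 260919263232/484262162790625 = 0.00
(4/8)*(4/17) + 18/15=112/85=1.32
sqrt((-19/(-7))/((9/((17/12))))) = sqrt(6783)/126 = 0.65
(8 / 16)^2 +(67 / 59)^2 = 21437 / 13924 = 1.54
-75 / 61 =-1.23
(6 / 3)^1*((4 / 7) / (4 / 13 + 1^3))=104 / 119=0.87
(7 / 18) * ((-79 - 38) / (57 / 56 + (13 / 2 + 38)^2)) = -2548 / 110951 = -0.02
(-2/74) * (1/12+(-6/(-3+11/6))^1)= -439/3108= -0.14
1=1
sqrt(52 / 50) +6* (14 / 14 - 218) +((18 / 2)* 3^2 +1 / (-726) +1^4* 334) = -643963 / 726 +sqrt(26) / 5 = -885.98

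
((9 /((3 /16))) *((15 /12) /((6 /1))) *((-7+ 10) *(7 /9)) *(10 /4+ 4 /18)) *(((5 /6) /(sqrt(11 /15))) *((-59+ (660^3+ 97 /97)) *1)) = 1232638851325 *sqrt(165) /891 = 17770519338.68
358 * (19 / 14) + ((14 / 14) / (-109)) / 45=485.86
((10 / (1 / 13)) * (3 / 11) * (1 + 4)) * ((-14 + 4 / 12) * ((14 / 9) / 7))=-53300 / 99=-538.38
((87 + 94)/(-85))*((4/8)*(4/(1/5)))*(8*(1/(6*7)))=-1448/357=-4.06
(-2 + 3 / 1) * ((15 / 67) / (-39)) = -0.01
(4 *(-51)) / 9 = -68 / 3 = -22.67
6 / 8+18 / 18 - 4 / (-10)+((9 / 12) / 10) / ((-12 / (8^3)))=-21 / 20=-1.05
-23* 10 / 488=-0.47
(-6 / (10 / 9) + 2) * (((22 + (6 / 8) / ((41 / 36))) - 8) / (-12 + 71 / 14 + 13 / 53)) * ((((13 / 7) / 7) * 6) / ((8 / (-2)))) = -7039513 / 2372055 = -2.97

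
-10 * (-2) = 20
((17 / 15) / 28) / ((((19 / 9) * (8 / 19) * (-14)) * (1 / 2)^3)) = -51 / 1960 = -0.03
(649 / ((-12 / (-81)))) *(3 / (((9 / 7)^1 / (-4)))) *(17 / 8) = -695079 / 8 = -86884.88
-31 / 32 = -0.97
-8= -8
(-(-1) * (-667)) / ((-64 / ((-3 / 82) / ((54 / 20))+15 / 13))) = 11.88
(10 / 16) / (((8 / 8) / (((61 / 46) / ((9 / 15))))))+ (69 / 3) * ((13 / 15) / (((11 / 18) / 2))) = 4045027 / 60720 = 66.62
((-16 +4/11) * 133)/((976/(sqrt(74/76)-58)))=165851/1342-301 * sqrt(1406)/5368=121.48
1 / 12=0.08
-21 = -21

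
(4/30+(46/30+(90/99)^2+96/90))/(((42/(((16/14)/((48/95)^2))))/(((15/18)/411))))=8330075/10827831168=0.00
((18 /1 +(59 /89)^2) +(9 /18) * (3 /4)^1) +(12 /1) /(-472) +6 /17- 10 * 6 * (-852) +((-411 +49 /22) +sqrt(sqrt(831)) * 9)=9 * 831^(1 /4) +35467586935667 /699139144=50778.69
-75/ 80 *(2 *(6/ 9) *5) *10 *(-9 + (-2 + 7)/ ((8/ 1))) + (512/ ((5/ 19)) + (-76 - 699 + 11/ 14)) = 949101/ 560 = 1694.82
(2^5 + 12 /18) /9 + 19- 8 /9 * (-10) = 851 /27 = 31.52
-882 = -882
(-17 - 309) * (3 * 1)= -978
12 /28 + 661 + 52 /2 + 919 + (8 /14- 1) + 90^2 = 9706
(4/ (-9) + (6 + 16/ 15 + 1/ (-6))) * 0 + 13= 13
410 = 410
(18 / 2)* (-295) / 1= -2655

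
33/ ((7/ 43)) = 1419/ 7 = 202.71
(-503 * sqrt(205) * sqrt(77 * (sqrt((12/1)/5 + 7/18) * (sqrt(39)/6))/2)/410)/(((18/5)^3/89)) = -1119175 * 2^(3/4) * sqrt(3157) * 48945^(1/4)/5738688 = -274.11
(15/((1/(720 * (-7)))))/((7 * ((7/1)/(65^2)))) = -45630000/7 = -6518571.43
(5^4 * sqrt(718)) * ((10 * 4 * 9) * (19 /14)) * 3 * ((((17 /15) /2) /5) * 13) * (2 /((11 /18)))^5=571269314304000 * sqrt(718) /1127357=13578182853.64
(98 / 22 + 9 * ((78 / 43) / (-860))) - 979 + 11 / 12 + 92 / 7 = -8204997967 / 8542380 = -960.50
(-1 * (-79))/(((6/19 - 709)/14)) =-21014/13465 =-1.56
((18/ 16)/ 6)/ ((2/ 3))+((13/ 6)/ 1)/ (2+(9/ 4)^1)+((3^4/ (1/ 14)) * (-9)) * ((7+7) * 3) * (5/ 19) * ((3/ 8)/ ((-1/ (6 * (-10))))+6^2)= -204621294191/ 31008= -6598983.95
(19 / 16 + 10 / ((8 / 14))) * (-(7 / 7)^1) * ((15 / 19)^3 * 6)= -3027375 / 54872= -55.17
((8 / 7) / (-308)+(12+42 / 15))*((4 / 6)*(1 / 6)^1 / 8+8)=1917371 / 16170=118.58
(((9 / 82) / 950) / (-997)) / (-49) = 9 / 3805648700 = 0.00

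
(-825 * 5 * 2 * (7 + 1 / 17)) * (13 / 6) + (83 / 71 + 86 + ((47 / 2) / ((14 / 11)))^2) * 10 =-57674115925 / 473144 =-121895.48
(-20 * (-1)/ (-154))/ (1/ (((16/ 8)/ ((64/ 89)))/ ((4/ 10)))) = -2225/ 2464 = -0.90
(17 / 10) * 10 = 17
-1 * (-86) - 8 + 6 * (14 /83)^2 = 538518 /6889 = 78.17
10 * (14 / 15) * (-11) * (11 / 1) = -3388 / 3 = -1129.33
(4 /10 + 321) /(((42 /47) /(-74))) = -2794573 /105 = -26614.98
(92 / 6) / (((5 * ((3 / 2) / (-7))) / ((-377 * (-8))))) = -43162.31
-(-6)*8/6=8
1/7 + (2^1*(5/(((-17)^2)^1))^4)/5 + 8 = 397618175887/48830302087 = 8.14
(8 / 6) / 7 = 4 / 21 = 0.19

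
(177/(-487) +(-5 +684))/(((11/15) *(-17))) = -4957440/91069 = -54.44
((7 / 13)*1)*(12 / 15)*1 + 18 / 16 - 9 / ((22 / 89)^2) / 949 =6433007 / 4593160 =1.40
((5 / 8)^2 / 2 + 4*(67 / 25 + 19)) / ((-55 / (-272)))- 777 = -3818807 / 11000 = -347.16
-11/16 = -0.69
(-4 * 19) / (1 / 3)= -228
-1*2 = -2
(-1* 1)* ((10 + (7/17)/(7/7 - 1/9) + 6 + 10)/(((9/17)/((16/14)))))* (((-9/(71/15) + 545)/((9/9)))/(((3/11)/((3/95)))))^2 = -25900089138176/114647463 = -225910.70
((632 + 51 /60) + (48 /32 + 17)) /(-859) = -13027 /17180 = -0.76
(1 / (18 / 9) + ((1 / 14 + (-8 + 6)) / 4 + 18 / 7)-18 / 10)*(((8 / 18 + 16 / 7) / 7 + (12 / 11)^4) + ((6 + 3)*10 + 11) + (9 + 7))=33905577121 / 361574136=93.77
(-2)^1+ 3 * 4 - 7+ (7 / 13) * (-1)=32 / 13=2.46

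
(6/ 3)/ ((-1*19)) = -2/ 19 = -0.11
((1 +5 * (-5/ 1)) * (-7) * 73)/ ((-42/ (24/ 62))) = -113.03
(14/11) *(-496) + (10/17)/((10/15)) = -117883/187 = -630.39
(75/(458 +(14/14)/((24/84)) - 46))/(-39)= -50/10803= -0.00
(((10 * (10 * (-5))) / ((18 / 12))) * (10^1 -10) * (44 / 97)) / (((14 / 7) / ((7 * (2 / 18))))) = 0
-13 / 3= -4.33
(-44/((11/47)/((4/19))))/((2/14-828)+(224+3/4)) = 21056/320853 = 0.07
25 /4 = 6.25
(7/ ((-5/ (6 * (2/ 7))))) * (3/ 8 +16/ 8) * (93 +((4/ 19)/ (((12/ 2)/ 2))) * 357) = -6729/ 10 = -672.90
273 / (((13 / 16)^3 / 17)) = 1462272 / 169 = 8652.50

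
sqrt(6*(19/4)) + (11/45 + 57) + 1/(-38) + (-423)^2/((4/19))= sqrt(114)/2 + 2906897291/3420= 849975.31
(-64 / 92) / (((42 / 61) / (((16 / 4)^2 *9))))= -23424 / 161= -145.49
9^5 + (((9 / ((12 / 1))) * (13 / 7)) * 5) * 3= 1653957 / 28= 59069.89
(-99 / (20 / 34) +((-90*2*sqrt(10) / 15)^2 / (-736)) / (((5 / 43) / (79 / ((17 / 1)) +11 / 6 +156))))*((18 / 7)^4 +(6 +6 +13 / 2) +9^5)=-1610525364410253 / 9387910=-171553132.10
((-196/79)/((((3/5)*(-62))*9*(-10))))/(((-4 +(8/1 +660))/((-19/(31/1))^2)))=-17689/42193350792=-0.00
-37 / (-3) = 37 / 3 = 12.33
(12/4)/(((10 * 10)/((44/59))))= 33/1475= 0.02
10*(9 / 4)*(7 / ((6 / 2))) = 105 / 2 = 52.50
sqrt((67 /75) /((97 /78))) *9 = 9 *sqrt(168974) /485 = 7.63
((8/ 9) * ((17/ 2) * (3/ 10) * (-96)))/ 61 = -1088/ 305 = -3.57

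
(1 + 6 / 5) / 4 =11 / 20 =0.55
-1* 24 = -24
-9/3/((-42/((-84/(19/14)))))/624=-7/988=-0.01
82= 82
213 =213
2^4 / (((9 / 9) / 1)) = 16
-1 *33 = -33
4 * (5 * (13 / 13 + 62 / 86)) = 1480 / 43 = 34.42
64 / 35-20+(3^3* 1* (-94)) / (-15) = 5286 / 35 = 151.03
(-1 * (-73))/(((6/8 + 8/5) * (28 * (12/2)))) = 365/1974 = 0.18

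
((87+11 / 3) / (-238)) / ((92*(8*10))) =-0.00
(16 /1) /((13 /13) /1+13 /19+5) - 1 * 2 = 50 /127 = 0.39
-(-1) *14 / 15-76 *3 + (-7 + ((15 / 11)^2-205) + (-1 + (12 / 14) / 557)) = -3101043164 / 7076685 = -438.21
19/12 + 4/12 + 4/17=439/204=2.15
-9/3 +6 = 3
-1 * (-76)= 76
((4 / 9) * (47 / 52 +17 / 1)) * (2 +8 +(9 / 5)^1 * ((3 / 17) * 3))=866761 / 9945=87.16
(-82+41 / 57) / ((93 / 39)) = -60229 / 1767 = -34.09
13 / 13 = 1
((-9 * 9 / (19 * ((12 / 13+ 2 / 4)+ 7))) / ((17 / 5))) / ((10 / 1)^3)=-351 / 2357900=-0.00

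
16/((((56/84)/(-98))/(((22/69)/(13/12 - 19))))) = 206976/4945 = 41.86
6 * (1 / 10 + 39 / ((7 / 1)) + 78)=17571 / 35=502.03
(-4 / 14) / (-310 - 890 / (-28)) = 4 / 3895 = 0.00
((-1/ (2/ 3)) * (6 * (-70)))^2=396900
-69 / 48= -23 / 16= -1.44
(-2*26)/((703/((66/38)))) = -1716/13357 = -0.13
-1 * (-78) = 78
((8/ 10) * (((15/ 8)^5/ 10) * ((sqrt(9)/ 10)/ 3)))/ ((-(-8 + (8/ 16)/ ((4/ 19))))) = 135/ 4096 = 0.03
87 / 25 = 3.48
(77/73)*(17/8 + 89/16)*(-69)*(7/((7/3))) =-1960497/1168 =-1678.51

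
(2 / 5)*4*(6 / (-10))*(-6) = 144 / 25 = 5.76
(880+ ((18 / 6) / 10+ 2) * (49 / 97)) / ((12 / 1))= 284909 / 3880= 73.43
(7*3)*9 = 189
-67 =-67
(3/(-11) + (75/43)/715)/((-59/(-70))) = -0.32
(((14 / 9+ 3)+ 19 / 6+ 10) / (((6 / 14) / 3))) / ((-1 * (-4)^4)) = -2233 / 4608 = -0.48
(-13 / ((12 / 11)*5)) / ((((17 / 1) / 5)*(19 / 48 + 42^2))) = -572 / 1439747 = -0.00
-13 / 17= -0.76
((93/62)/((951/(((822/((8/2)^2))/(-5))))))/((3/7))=-959/25360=-0.04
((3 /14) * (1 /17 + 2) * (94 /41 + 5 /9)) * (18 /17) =15765 /11849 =1.33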